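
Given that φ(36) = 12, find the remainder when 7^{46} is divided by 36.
By Euler: 7^{12} ≡ 1 (mod 36) since gcd(7, 36) = 1. 46 = 3×12 + 10. So 7^{46} ≡ 7^{10} ≡ 25 (mod 36)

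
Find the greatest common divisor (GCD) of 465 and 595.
5

Using the Euclidean algorithm:
465 = 0 × 595 + 465
595 = 1 × 465 + 130
465 = 3 × 130 + 75
130 = 1 × 75 + 55
75 = 1 × 55 + 20
55 = 2 × 20 + 15
20 = 1 × 15 + 5
15 = 3 × 5 + 0

GCD(465, 595) = 5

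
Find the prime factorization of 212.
2^2 × 53

Divide by primes starting from smallest:
212 ÷ 2 = 106
106 ÷ 2 = 53
53 ÷ 53 = 1

212 = 2^2 × 53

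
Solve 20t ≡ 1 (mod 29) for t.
20^(-1) ≡ 16 (mod 29). Verification: 20 × 16 = 320 ≡ 1 (mod 29)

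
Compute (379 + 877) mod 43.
9

(379 + 877) = 1256
1256 mod 43 = 9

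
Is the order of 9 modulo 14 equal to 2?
No, the actual order is 3, not 2.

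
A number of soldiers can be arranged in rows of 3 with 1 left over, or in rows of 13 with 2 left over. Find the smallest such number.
M = 3 × 13 = 39. M₁ = 13, y₁ ≡ 1 (mod 3). M₂ = 3, y₂ ≡ 9 (mod 13). t = 1×13×1 + 2×3×9 ≡ 28 (mod 39). The smallest positive such number is 28.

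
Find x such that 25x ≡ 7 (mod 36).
19

Since gcd(25, 36) = 1 divides 7, a solution exists.
Multiply both sides by the inverse of 25 mod 36:
  25^(-1) mod 36 = 13
  x ≡ 13 × 7 ≡ 91 ≡ 19 (mod 36)
Verification: 25 × 19 = 475 = 13 × 36 + 7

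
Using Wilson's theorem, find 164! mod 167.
(166)! = (164)! × (165) × (166) ≡ -1 (mod 167). So (164)! ≡ -1 × [(166)(165)]^(-1) ≡ 83 (mod 167)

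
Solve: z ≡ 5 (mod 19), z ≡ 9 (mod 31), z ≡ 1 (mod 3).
M = 19 × 31 × 3 = 1767. M₁ = 93, y₁ ≡ 9 (mod 19). M₂ = 57, y₂ ≡ 6 (mod 31). M₃ = 589, y₃ ≡ 1 (mod 3). z = 5×93×9 + 9×57×6 + 1×589×1 ≡ 784 (mod 1767)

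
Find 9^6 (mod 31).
6 = 4 + 2 (binary 110). Repeated squaring mod 31: 9^1 ≡ 9; 9^2 ≡ 9² = 81 ≡ 19; 9^4 ≡ 19² = 361 ≡ 20. Multiply: 9^6 = 9^4 × 9^2 ≡ 20 × 19 (mod 31): 20 × 19 = 380 ≡ 8. So 9^6 ≡ 8 (mod 31).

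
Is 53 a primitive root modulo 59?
No

To verify, check if 53^(58/q) ≢ 1 (mod 59) for each prime divisor q of 58
Divisors of 58 = 58: [1, 2, 29, 58]
  53^(58/2) = 53^29 ≡ 1 (mod 59)
  53^(58/29) = 53^2 ≡ 36 (mod 59)
Conclusion: 53 is not a primitive root modulo 59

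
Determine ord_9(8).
Powers of 8 mod 9: 8^1≡8, 8^2≡1. Order = 2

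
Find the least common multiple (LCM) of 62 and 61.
3782

First find GCD(62, 61) using the Euclidean algorithm:
62 = 1 × 61 + 1
61 = 61 × 1 + 0
GCD(62, 61) = 1

LCM formula: LCM(a, b) = (a × b) / GCD(a, b)
LCM(62, 61) = (62 × 61) / 1
LCM(62, 61) = 3782 / 1
LCM(62, 61) = 3782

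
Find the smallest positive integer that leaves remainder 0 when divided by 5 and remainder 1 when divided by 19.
M = 5 × 19 = 95. M₁ = 19, y₁ ≡ 4 (mod 5). M₂ = 5, y₂ ≡ 4 (mod 19). y = 0×19×4 + 1×5×4 ≡ 20 (mod 95). The smallest positive such number is 20.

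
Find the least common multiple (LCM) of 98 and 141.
13818

First find GCD(98, 141) using the Euclidean algorithm:
98 = 0 × 141 + 98
141 = 1 × 98 + 43
98 = 2 × 43 + 12
43 = 3 × 12 + 7
12 = 1 × 7 + 5
7 = 1 × 5 + 2
5 = 2 × 2 + 1
2 = 2 × 1 + 0
GCD(98, 141) = 1

LCM formula: LCM(a, b) = (a × b) / GCD(a, b)
LCM(98, 141) = (98 × 141) / 1
LCM(98, 141) = 13818 / 1
LCM(98, 141) = 13818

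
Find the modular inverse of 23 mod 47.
23^(-1) ≡ 45 (mod 47). Verification: 23 × 45 = 1035 ≡ 1 (mod 47)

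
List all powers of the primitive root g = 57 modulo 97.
g^1, g^2, ..., g^{96} mod 97: {57, 48, 20, 73, 87, 12, 5, 91, 46, 3, 74, 47, 60, 25, 67, 36, 15, 79, 41, 9, 28, 44, 83, 75, 7, 11, 45, 43, 26, 27, 84, 35, 55, 31, 21, 33, 38, 32, 78, 81, 58, 8, 68, 93, 63, 2, 17, 96, 40, 49, 77, 24, 10, 85, 92, 6, 51, 94, 23, 50, 37, 72, 30, 61, 82, 18, 56, 88, 69, 53, 14, 22, 90, 86, 52, 54, 71, 70, 13, 62, 42, 66, 76, 64, 59, 65, 19, 16, 39, 89, 29, 4, 34, 95, 80, 1}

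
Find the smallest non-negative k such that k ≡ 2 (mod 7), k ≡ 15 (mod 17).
100

Using the Chinese Remainder Theorem:
M = product of moduli = 119
For equation 1: M_1 = 17, 17 ≡ 3 (mod 7), inverse of 17 mod 7 is 5 (check: 3 × 5 = 15 ≡ 1 (mod 7))
For equation 2: M_2 = 7, 7 ≡ 7 (mod 17), inverse of 7 mod 17 is 5 (check: 7 × 5 = 35 ≡ 1 (mod 17))
Combine: k ≡ Σ r_i×M_i×(M_i⁻¹ mod m_i) = 2×17×5 + 15×7×5 = 170 + 525 = 695
695 mod 119 = 100
k ≡ 100 (mod 119)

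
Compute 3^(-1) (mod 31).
3^(-1) ≡ 21 (mod 31). Verification: 3 × 21 = 63 ≡ 1 (mod 31)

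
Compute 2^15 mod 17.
Using repeated squaring. 15 = 8 + 4 + 2 + 1 (binary 1111). Repeated squaring mod 17: 2^1 ≡ 2; 2^2 ≡ 2² = 4 ≡ 4; 2^4 ≡ 4² = 16 ≡ 16; 2^8 ≡ 16² = 256 ≡ 1. Multiply: 2^15 = 2^8 × 2^4 × 2^2 × 2^1 ≡ 1 × 16 × 4 × 2 (mod 17): 1 × 16 = 16 ≡ 16; 16 × 4 = 64 ≡ 13; 13 × 2 = 26 ≡ 9. So 2^15 ≡ 9 (mod 17).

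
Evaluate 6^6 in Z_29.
6 = 4 + 2 (binary 110). Repeated squaring mod 29: 6^1 ≡ 6; 6^2 ≡ 6² = 36 ≡ 7; 6^4 ≡ 7² = 49 ≡ 20. Multiply: 6^6 = 6^4 × 6^2 ≡ 20 × 7 (mod 29): 20 × 7 = 140 ≡ 24. So 6^6 ≡ 24 (mod 29).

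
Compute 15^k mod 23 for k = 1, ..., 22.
g^1, g^2, ..., g^{22} mod 23: {15, 18, 17, 2, 7, 13, 11, 4, 14, 3, 22, 8, 5, 6, 21, 16, 10, 12, 19, 9, 20, 1}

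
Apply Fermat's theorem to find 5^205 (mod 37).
By Fermat: 5^{36} ≡ 1 (mod 37). 205 = 5×36 + 25. So 5^{205} ≡ 5^{25} ≡ 19 (mod 37)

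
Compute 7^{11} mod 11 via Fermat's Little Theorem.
7

By Fermat's Little Theorem, a^(p-1) ≡ 1 (mod p) for prime p and gcd(a, p) = 1
Here p = 11, so 7^10 ≡ 1 (mod 11)
We can reduce the exponent: 11 mod 10 = 1
So 7^11 ≡ 7^1 (mod 11)
Computing: 7^1 mod 11 = 7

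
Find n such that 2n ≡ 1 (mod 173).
2^(-1) ≡ 87 (mod 173). Verification: 2 × 87 = 174 ≡ 1 (mod 173)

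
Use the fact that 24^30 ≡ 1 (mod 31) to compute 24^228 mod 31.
By Fermat: 24^{30} ≡ 1 (mod 31). 228 = 7×30 + 18. So 24^{228} ≡ 24^{18} ≡ 2 (mod 31)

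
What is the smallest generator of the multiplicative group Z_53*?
p - 1 = 52 has prime divisors 2, 13. h is a primitive root mod 53 iff h^(52/q) ≢ 1 (mod 53) for each such q.
h = 2: 2^26 ≡ 52, 2^4 ≡ 16 (mod 53); none is 1, so 2 has order 52 and is a primitive root.
The smallest primitive root mod 53 is g = 2.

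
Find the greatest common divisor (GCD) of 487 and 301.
1

Using the Euclidean algorithm:
487 = 1 × 301 + 186
301 = 1 × 186 + 115
186 = 1 × 115 + 71
115 = 1 × 71 + 44
71 = 1 × 44 + 27
44 = 1 × 27 + 17
27 = 1 × 17 + 10
17 = 1 × 10 + 7
10 = 1 × 7 + 3
7 = 2 × 3 + 1
3 = 3 × 1 + 0

GCD(487, 301) = 1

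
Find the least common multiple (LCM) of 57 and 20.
1140

First find GCD(57, 20) using the Euclidean algorithm:
57 = 2 × 20 + 17
20 = 1 × 17 + 3
17 = 5 × 3 + 2
3 = 1 × 2 + 1
2 = 2 × 1 + 0
GCD(57, 20) = 1

LCM formula: LCM(a, b) = (a × b) / GCD(a, b)
LCM(57, 20) = (57 × 20) / 1
LCM(57, 20) = 1140 / 1
LCM(57, 20) = 1140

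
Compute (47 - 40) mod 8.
7

(47 - 40) = 7
7 mod 8 = 7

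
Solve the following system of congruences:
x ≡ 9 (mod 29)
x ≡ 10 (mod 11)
241

Using the Chinese Remainder Theorem:
M = product of moduli = 319
For equation 1: M_1 = 11, 11 ≡ 11 (mod 29), inverse of 11 mod 29 is 8 (check: 11 × 8 = 88 ≡ 1 (mod 29))
For equation 2: M_2 = 29, 29 ≡ 7 (mod 11), inverse of 29 mod 11 is 8 (check: 7 × 8 = 56 ≡ 1 (mod 11))
Combine: x ≡ Σ r_i×M_i×(M_i⁻¹ mod m_i) = 9×11×8 + 10×29×8 = 792 + 2320 = 3112
3112 mod 319 = 241
x ≡ 241 (mod 319)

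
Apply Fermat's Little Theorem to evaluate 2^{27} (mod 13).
8

By Fermat's Little Theorem, a^(p-1) ≡ 1 (mod p) for prime p and gcd(a, p) = 1
Here p = 13, so 2^12 ≡ 1 (mod 13)
We can reduce the exponent: 27 mod 12 = 3
So 2^27 ≡ 2^3 (mod 13)
Computing: 2^3 mod 13 = 8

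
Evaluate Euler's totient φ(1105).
768

Prime factorization: 1105 = 5 × 13 × 17
Using the formula φ(n) = n × Π(1 - 1/p) for each prime factor p:
φ(1105) = 1105 × (1 - 1/5) × (1 - 1/13) × (1 - 1/17)
φ(1105) = 768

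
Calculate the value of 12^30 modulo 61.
Using repeated squaring. 30 = 16 + 8 + 4 + 2 (binary 11110). Repeated squaring mod 61: 12^1 ≡ 12; 12^2 ≡ 12² = 144 ≡ 22; 12^4 ≡ 22² = 484 ≡ 57; 12^8 ≡ 57² = 3249 ≡ 16; 12^16 ≡ 16² = 256 ≡ 12. Multiply: 12^30 = 12^16 × 12^8 × 12^4 × 12^2 ≡ 12 × 16 × 57 × 22 (mod 61): 12 × 16 = 192 ≡ 9; 9 × 57 = 513 ≡ 25; 25 × 22 = 550 ≡ 1. So 12^30 ≡ 1 (mod 61).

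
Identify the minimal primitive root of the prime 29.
p - 1 = 28 has prime divisors 2, 7. h is a primitive root mod 29 iff h^(28/q) ≢ 1 (mod 29) for each such q.
h = 2: 2^14 ≡ 28, 2^4 ≡ 16 (mod 29); none is 1, so 2 has order 28 and is a primitive root.
The smallest primitive root mod 29 is g = 2.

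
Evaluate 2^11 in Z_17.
Using repeated squaring. 11 = 8 + 2 + 1 (binary 1011). Repeated squaring mod 17: 2^1 ≡ 2; 2^2 ≡ 2² = 4 ≡ 4; 2^4 ≡ 4² = 16 ≡ 16; 2^8 ≡ 16² = 256 ≡ 1. Multiply: 2^11 = 2^8 × 2^2 × 2^1 ≡ 1 × 4 × 2 (mod 17): 1 × 4 = 4 ≡ 4; 4 × 2 = 8 ≡ 8. So 2^11 ≡ 8 (mod 17).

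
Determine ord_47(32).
Powers of 32 mod 47: 32^1≡32, 32^2≡37, 32^3≡9, 32^4≡6, 32^5≡4, 32^6≡34, 32^7≡7, 32^8≡36, 32^9≡24, 32^10≡16, 32^11≡42, 32^12≡28, 32^13≡3, 32^14≡2, 32^15≡17, 32^16≡27, 32^17≡18, 32^18≡12, 32^19≡8, 32^20≡21, 32^21≡14, 32^22≡25, 32^23≡1. Order = 23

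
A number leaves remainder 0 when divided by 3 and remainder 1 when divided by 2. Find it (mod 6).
M = 3 × 2 = 6. M₁ = 2, y₁ ≡ 2 (mod 3). M₂ = 3, y₂ ≡ 1 (mod 2). y = 0×2×2 + 1×3×1 ≡ 3 (mod 6)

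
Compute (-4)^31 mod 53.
Using repeated squaring. (-4) ≡ 49 (mod 53). 31 = 16 + 8 + 4 + 2 + 1 (binary 11111). Repeated squaring mod 53: 49^1 ≡ 49; 49^2 ≡ 49² = 2401 ≡ 16; 49^4 ≡ 16² = 256 ≡ 44; 49^8 ≡ 44² = 1936 ≡ 28; 49^16 ≡ 28² = 784 ≡ 42. Multiply: (-4)^31 ≡ 49^16 × 49^8 × 49^4 × 49^2 × 49^1 ≡ 42 × 28 × 44 × 16 × 49 (mod 53): 42 × 28 = 1176 ≡ 10; 10 × 44 = 440 ≡ 16; 16 × 16 = 256 ≡ 44; 44 × 49 = 2156 ≡ 36. So (-4)^31 ≡ 36 (mod 53).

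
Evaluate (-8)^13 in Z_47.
Using repeated squaring. (-8) ≡ 39 (mod 47). 13 = 8 + 4 + 1 (binary 1101). Repeated squaring mod 47: 39^1 ≡ 39; 39^2 ≡ 39² = 1521 ≡ 17; 39^4 ≡ 17² = 289 ≡ 7; 39^8 ≡ 7² = 49 ≡ 2. Multiply: (-8)^13 ≡ 39^8 × 39^4 × 39^1 ≡ 2 × 7 × 39 (mod 47): 2 × 7 = 14 ≡ 14; 14 × 39 = 546 ≡ 29. So (-8)^13 ≡ 29 (mod 47).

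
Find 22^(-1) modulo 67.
64

Using Extended Euclidean Algorithm:
gcd(22, 67) = 1
Bezout coefficients: 22 × -3 + 67 × 1 = 1
So 22 × -3 ≡ 1 (mod 67)
The inverse is -3 mod 67 = 64
Verification: 22 × 64 = 1408 = 21 × 67 + 1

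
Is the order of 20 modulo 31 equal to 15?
Yes, ord_31(20) = 15.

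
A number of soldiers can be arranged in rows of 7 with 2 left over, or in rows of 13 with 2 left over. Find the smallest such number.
M = 7 × 13 = 91. M₁ = 13, y₁ ≡ 6 (mod 7). M₂ = 7, y₂ ≡ 2 (mod 13). m = 2×13×6 + 2×7×2 ≡ 2 (mod 91). The smallest positive such number is 2.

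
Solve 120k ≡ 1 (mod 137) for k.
120^(-1) ≡ 8 (mod 137). Verification: 120 × 8 = 960 ≡ 1 (mod 137)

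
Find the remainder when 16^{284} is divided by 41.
By Fermat: 16^{40} ≡ 1 (mod 41). 284 = 7×40 + 4. So 16^{284} ≡ 16^{4} ≡ 18 (mod 41)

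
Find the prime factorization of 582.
2 × 3 × 97

Divide by primes starting from smallest:
582 ÷ 2 = 291
291 ÷ 3 = 97
97 ÷ 97 = 1

582 = 2 × 3 × 97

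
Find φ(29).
28

Prime factorization: 29 = 29
Using the formula φ(n) = n × Π(1 - 1/p) for each prime factor p:
φ(29) = 29 × (1 - 1/29)
φ(29) = 28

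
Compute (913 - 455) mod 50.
8

(913 - 455) = 458
458 mod 50 = 8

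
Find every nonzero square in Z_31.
QRs mod 31: {1, 2, 4, 5, 7, 8, 9, 10, 14, 16, 18, 19, 20, 25, 28}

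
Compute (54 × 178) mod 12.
0

(54 × 178) = 9612
9612 mod 12 = 0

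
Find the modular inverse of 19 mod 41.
19^(-1) ≡ 13 (mod 41). Verification: 19 × 13 = 247 ≡ 1 (mod 41)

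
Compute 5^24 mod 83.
Using repeated squaring. 24 = 16 + 8 (binary 11000). Repeated squaring mod 83: 5^1 ≡ 5; 5^2 ≡ 5² = 25 ≡ 25; 5^4 ≡ 25² = 625 ≡ 44; 5^8 ≡ 44² = 1936 ≡ 27; 5^16 ≡ 27² = 729 ≡ 65. Multiply: 5^24 = 5^16 × 5^8 ≡ 65 × 27 (mod 83): 65 × 27 = 1755 ≡ 12. So 5^24 ≡ 12 (mod 83).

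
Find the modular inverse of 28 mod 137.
28^(-1) ≡ 93 (mod 137). Verification: 28 × 93 = 2604 ≡ 1 (mod 137)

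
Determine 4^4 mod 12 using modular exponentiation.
4 = 4 (binary 100). Repeated squaring mod 12: 4^1 ≡ 4; 4^2 ≡ 4² = 16 ≡ 4; 4^4 ≡ 4² = 16 ≡ 4. So 4^4 ≡ 4 (mod 12).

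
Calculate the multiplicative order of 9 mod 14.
Powers of 9 mod 14: 9^1≡9, 9^2≡11, 9^3≡1. Order = 3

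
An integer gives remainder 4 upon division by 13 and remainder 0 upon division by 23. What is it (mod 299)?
M = 13 × 23 = 299. M₁ = 23, y₁ ≡ 4 (mod 13). M₂ = 13, y₂ ≡ 16 (mod 23). y = 4×23×4 + 0×13×16 ≡ 69 (mod 299). The smallest positive such number is 69.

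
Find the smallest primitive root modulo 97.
5

A primitive root g modulo p has order p-1 = 96
Prime divisors of 96: [2, 3]
g is a primitive root iff g^(96/q) ≢ 1 (mod 97) for each prime divisor q
Testing small values:
  g = 2: 2^48 ≡ 1, 2^32 ≡ 35 (mod 97) → 2^48 ≡ 1, not primitive root
  g = 3: 3^48 ≡ 1, 3^32 ≡ 35 (mod 97) → 3^48 ≡ 1, not primitive root
  g = 4: 4^48 ≡ 1, 4^32 ≡ 61 (mod 97) → 4^48 ≡ 1, not primitive root
  g = 5: 5^48 ≡ 96, 5^32 ≡ 35 (mod 97) → none is 1, primitive root!
The smallest primitive root is 5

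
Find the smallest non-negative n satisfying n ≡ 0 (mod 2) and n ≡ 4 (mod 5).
M = 2 × 5 = 10. M₁ = 5, y₁ ≡ 1 (mod 2). M₂ = 2, y₂ ≡ 3 (mod 5). n = 0×5×1 + 4×2×3 ≡ 4 (mod 10)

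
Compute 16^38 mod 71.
Using repeated squaring. 38 = 32 + 4 + 2 (binary 100110). Repeated squaring mod 71: 16^1 ≡ 16; 16^2 ≡ 16² = 256 ≡ 43; 16^4 ≡ 43² = 1849 ≡ 3; 16^8 ≡ 3² = 9 ≡ 9; 16^16 ≡ 9² = 81 ≡ 10; 16^32 ≡ 10² = 100 ≡ 29. Multiply: 16^38 = 16^32 × 16^4 × 16^2 ≡ 29 × 3 × 43 (mod 71): 29 × 3 = 87 ≡ 16; 16 × 43 = 688 ≡ 49. So 16^38 ≡ 49 (mod 71).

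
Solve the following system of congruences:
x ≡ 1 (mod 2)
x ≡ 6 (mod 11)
17

Using the Chinese Remainder Theorem:
M = product of moduli = 22
For equation 1: M_1 = 11, 11 ≡ 1 (mod 2), inverse of 11 mod 2 is 1 (check: 1 × 1 = 1 ≡ 1 (mod 2))
For equation 2: M_2 = 2, 2 ≡ 2 (mod 11), inverse of 2 mod 11 is 6 (check: 2 × 6 = 12 ≡ 1 (mod 11))
Combine: x ≡ Σ r_i×M_i×(M_i⁻¹ mod m_i) = 1×11×1 + 6×2×6 = 11 + 72 = 83
83 mod 22 = 17
x ≡ 17 (mod 22)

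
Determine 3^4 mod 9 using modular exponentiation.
4 = 4 (binary 100). Repeated squaring mod 9: 3^1 ≡ 3; 3^2 ≡ 3² = 9 ≡ 0; 3^4 ≡ 0² = 0 ≡ 0. So 3^4 ≡ 0 (mod 9).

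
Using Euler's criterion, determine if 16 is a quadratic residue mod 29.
By Euler's criterion: 16^{14} ≡ 1 (mod 29). Since this equals 1, 16 is a QR.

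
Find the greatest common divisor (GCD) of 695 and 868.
1

Using the Euclidean algorithm:
695 = 0 × 868 + 695
868 = 1 × 695 + 173
695 = 4 × 173 + 3
173 = 57 × 3 + 2
3 = 1 × 2 + 1
2 = 2 × 1 + 0

GCD(695, 868) = 1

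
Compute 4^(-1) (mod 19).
5

Using Extended Euclidean Algorithm:
gcd(4, 19) = 1
Bezout coefficients: 4 × 5 + 19 × -1 = 1
So 4 × 5 ≡ 1 (mod 19)
The inverse is 5 mod 19 = 5
Verification: 4 × 5 = 20 = 1 × 19 + 1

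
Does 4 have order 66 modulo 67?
p - 1 = 66 has prime divisors 2, 3, 11. Check 4^(66/q) mod 67 for each: 4^(66/2) = 4^33 ≡ 1, 4^(66/3) = 4^22 ≡ 29, 4^(66/11) = 4^6 ≡ 9 (mod 67). Since 4^33 ≡ 1 (mod 67), the order of 4 divides 33 (in fact the order is 33) ≠ 66, so it is not a primitive root.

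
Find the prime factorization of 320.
2^6 × 5

Divide by primes starting from smallest:
320 ÷ 2 = 160
160 ÷ 2 = 80
80 ÷ 2 = 40
40 ÷ 2 = 20
20 ÷ 2 = 10
10 ÷ 2 = 5
5 ÷ 5 = 1

320 = 2^6 × 5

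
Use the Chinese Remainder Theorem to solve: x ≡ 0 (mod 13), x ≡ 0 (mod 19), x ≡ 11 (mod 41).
2717

Using the Chinese Remainder Theorem:
M = product of moduli = 10127
For equation 1: M_1 = 779, 779 ≡ 12 (mod 13), inverse of 779 mod 13 is 12 (check: 12 × 12 = 144 ≡ 1 (mod 13))
For equation 2: M_2 = 533, 533 ≡ 1 (mod 19), inverse of 533 mod 19 is 1 (check: 1 × 1 = 1 ≡ 1 (mod 19))
For equation 3: M_3 = 247, 247 ≡ 1 (mod 41), inverse of 247 mod 41 is 1 (check: 1 × 1 = 1 ≡ 1 (mod 41))
Combine: x ≡ Σ r_i×M_i×(M_i⁻¹ mod m_i) = 0×779×12 + 0×533×1 + 11×247×1 = 0 + 0 + 2717 = 2717
2717 mod 10127 = 2717
x ≡ 2717 (mod 10127)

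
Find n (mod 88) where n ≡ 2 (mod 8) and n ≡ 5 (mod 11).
M = 8 × 11 = 88. M₁ = 11, y₁ ≡ 3 (mod 8). M₂ = 8, y₂ ≡ 7 (mod 11). n = 2×11×3 + 5×8×7 ≡ 82 (mod 88)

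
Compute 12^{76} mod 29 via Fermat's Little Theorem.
1

By Fermat's Little Theorem, a^(p-1) ≡ 1 (mod p) for prime p and gcd(a, p) = 1
Here p = 29, so 12^28 ≡ 1 (mod 29)
We can reduce the exponent: 76 mod 28 = 20
So 12^76 ≡ 12^20 (mod 29)
Computing: 12^20 mod 29 = 1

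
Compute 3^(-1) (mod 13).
9

Using Extended Euclidean Algorithm:
gcd(3, 13) = 1
Bezout coefficients: 3 × -4 + 13 × 1 = 1
So 3 × -4 ≡ 1 (mod 13)
The inverse is -4 mod 13 = 9
Verification: 3 × 9 = 27 = 2 × 13 + 1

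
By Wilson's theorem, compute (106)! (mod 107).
By Wilson's theorem, (106)! ≡ -1 ≡ 106 (mod 107)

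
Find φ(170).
64

Prime factorization: 170 = 2 × 5 × 17
Using the formula φ(n) = n × Π(1 - 1/p) for each prime factor p:
φ(170) = 170 × (1 - 1/2) × (1 - 1/5) × (1 - 1/17)
φ(170) = 64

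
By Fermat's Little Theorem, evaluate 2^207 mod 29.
By Fermat: 2^{28} ≡ 1 (mod 29). 207 = 7×28 + 11. So 2^{207} ≡ 2^{11} ≡ 18 (mod 29)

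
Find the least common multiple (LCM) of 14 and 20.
140

First find GCD(14, 20) using the Euclidean algorithm:
14 = 0 × 20 + 14
20 = 1 × 14 + 6
14 = 2 × 6 + 2
6 = 3 × 2 + 0
GCD(14, 20) = 2

LCM formula: LCM(a, b) = (a × b) / GCD(a, b)
LCM(14, 20) = (14 × 20) / 2
LCM(14, 20) = 280 / 2
LCM(14, 20) = 140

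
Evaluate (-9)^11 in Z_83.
Using repeated squaring. (-9) ≡ 74 (mod 83). 11 = 8 + 2 + 1 (binary 1011). Repeated squaring mod 83: 74^1 ≡ 74; 74^2 ≡ 74² = 5476 ≡ 81; 74^4 ≡ 81² = 6561 ≡ 4; 74^8 ≡ 4² = 16 ≡ 16. Multiply: (-9)^11 ≡ 74^8 × 74^2 × 74^1 ≡ 16 × 81 × 74 (mod 83): 16 × 81 = 1296 ≡ 51; 51 × 74 = 3774 ≡ 39. So (-9)^11 ≡ 39 (mod 83).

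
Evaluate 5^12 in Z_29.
Using repeated squaring. 12 = 8 + 4 (binary 1100). Repeated squaring mod 29: 5^1 ≡ 5; 5^2 ≡ 5² = 25 ≡ 25; 5^4 ≡ 25² = 625 ≡ 16; 5^8 ≡ 16² = 256 ≡ 24. Multiply: 5^12 = 5^8 × 5^4 ≡ 24 × 16 (mod 29): 24 × 16 = 384 ≡ 7. So 5^12 ≡ 7 (mod 29).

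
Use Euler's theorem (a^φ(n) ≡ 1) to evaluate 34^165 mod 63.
By Euler: 34^{36} ≡ 1 (mod 63) since gcd(34, 63) = 1. 165 = 4×36 + 21. So 34^{165} ≡ 34^{21} ≡ 55 (mod 63)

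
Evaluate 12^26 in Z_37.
Using repeated squaring. 26 = 16 + 8 + 2 (binary 11010). Repeated squaring mod 37: 12^1 ≡ 12; 12^2 ≡ 12² = 144 ≡ 33; 12^4 ≡ 33² = 1089 ≡ 16; 12^8 ≡ 16² = 256 ≡ 34; 12^16 ≡ 34² = 1156 ≡ 9. Multiply: 12^26 = 12^16 × 12^8 × 12^2 ≡ 9 × 34 × 33 (mod 37): 9 × 34 = 306 ≡ 10; 10 × 33 = 330 ≡ 34. So 12^26 ≡ 34 (mod 37).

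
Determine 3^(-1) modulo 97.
3^(-1) ≡ 65 (mod 97). Verification: 3 × 65 = 195 ≡ 1 (mod 97)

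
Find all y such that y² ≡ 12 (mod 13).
The square roots of 12 mod 13 are 8 and 5. Verify: 8² = 64 ≡ 12 (mod 13)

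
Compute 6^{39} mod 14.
6

Using successive squaring:
Binary expansion of 39: 100111
Powers of 6 mod 14 (each is the square of the previous):
  6^1 ≡ 6 (mod 14)
  6^2 ≡ 6² = 36 ≡ 8 (mod 14)
  6^4 ≡ 8² = 64 ≡ 8 (mod 14)
  6^8 ≡ 8² = 64 ≡ 8 (mod 14)
  6^16 ≡ 8² = 64 ≡ 8 (mod 14)
  6^32 ≡ 8² = 64 ≡ 8 (mod 14)
39 = 32 + 4 + 2 + 1, so 6^39 = 6^32 × 6^4 × 6^2 × 6^1 ≡ 8 × 8 × 8 × 6 (mod 14)
Multiplying step by step:
  8 × 8 = 64 ≡ 8 (mod 14)
  8 × 8 = 64 ≡ 8 (mod 14)
  8 × 6 = 48 ≡ 6 (mod 14)
Result: 6^39 ≡ 6 (mod 14)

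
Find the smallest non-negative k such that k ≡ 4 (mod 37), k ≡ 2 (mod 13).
41

Using the Chinese Remainder Theorem:
M = product of moduli = 481
For equation 1: M_1 = 13, 13 ≡ 13 (mod 37), inverse of 13 mod 37 is 20 (check: 13 × 20 = 260 ≡ 1 (mod 37))
For equation 2: M_2 = 37, 37 ≡ 11 (mod 13), inverse of 37 mod 13 is 6 (check: 11 × 6 = 66 ≡ 1 (mod 13))
Combine: k ≡ Σ r_i×M_i×(M_i⁻¹ mod m_i) = 4×13×20 + 2×37×6 = 1040 + 444 = 1484
1484 mod 481 = 41
k ≡ 41 (mod 481)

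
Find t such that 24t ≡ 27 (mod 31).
5

Since gcd(24, 31) = 1 divides 27, a solution exists.
Multiply both sides by the inverse of 24 mod 31:
  24^(-1) mod 31 = 22
  x ≡ 22 × 27 ≡ 594 ≡ 5 (mod 31)
Verification: 24 × 5 = 120 = 3 × 31 + 27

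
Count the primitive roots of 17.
8

The number of primitive roots modulo p is φ(p-1) = φ(16)
φ(16) = 8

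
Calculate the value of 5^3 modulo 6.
3 = 2 + 1 (binary 11). Repeated squaring mod 6: 5^1 ≡ 5; 5^2 ≡ 5² = 25 ≡ 1. Multiply: 5^3 = 5^2 × 5^1 ≡ 1 × 5 (mod 6): 1 × 5 = 5 ≡ 5. So 5^3 ≡ 5 (mod 6).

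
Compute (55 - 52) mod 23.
3

(55 - 52) = 3
3 mod 23 = 3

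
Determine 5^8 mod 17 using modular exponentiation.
8 = 8 (binary 1000). Repeated squaring mod 17: 5^1 ≡ 5; 5^2 ≡ 5² = 25 ≡ 8; 5^4 ≡ 8² = 64 ≡ 13; 5^8 ≡ 13² = 169 ≡ 16. So 5^8 ≡ 16 (mod 17).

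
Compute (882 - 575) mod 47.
25

(882 - 575) = 307
307 mod 47 = 25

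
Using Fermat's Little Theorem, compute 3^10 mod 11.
By Fermat's Little Theorem, 3^{10} ≡ 1 (mod 11) since 11 is prime and gcd(3, 11) = 1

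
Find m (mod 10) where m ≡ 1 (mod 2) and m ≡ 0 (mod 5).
M = 2 × 5 = 10. M₁ = 5, y₁ ≡ 1 (mod 2). M₂ = 2, y₂ ≡ 3 (mod 5). m = 1×5×1 + 0×2×3 ≡ 5 (mod 10)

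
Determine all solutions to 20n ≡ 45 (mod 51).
15

Since gcd(20, 51) = 1 divides 45, a solution exists.
Multiply both sides by the inverse of 20 mod 51:
  20^(-1) mod 51 = 23
  x ≡ 23 × 45 ≡ 1035 ≡ 15 (mod 51)
Verification: 20 × 15 = 300 = 5 × 51 + 45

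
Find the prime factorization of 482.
2 × 241

Divide by primes starting from smallest:
482 ÷ 2 = 241
241 ÷ 241 = 1

482 = 2 × 241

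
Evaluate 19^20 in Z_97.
Using repeated squaring. 20 = 16 + 4 (binary 10100). Repeated squaring mod 97: 19^1 ≡ 19; 19^2 ≡ 19² = 361 ≡ 70; 19^4 ≡ 70² = 4900 ≡ 50; 19^8 ≡ 50² = 2500 ≡ 75; 19^16 ≡ 75² = 5625 ≡ 96. Multiply: 19^20 = 19^16 × 19^4 ≡ 96 × 50 (mod 97): 96 × 50 = 4800 ≡ 47. So 19^20 ≡ 47 (mod 97).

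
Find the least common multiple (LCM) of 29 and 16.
464

First find GCD(29, 16) using the Euclidean algorithm:
29 = 1 × 16 + 13
16 = 1 × 13 + 3
13 = 4 × 3 + 1
3 = 3 × 1 + 0
GCD(29, 16) = 1

LCM formula: LCM(a, b) = (a × b) / GCD(a, b)
LCM(29, 16) = (29 × 16) / 1
LCM(29, 16) = 464 / 1
LCM(29, 16) = 464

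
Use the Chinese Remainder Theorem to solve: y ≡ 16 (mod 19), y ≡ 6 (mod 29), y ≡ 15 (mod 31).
13810

Using the Chinese Remainder Theorem:
M = product of moduli = 17081
For equation 1: M_1 = 899, 899 ≡ 6 (mod 19), inverse of 899 mod 19 is 16 (check: 6 × 16 = 96 ≡ 1 (mod 19))
For equation 2: M_2 = 589, 589 ≡ 9 (mod 29), inverse of 589 mod 29 is 13 (check: 9 × 13 = 117 ≡ 1 (mod 29))
For equation 3: M_3 = 551, 551 ≡ 24 (mod 31), inverse of 551 mod 31 is 22 (check: 24 × 22 = 528 ≡ 1 (mod 31))
Combine: y ≡ Σ r_i×M_i×(M_i⁻¹ mod m_i) = 16×899×16 + 6×589×13 + 15×551×22 = 230144 + 45942 + 181830 = 457916
457916 mod 17081 = 13810
y ≡ 13810 (mod 17081)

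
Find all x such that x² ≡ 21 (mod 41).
The square roots of 21 mod 41 are 12 and 29. Verify: 12² = 144 ≡ 21 (mod 41)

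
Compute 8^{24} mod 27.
1

Using successive squaring:
Binary expansion of 24: 11000
Powers of 8 mod 27 (each is the square of the previous):
  8^1 ≡ 8 (mod 27)
  8^2 ≡ 8² = 64 ≡ 10 (mod 27)
  8^4 ≡ 10² = 100 ≡ 19 (mod 27)
  8^8 ≡ 19² = 361 ≡ 10 (mod 27)
  8^16 ≡ 10² = 100 ≡ 19 (mod 27)
24 = 16 + 8, so 8^24 = 8^16 × 8^8 ≡ 19 × 10 (mod 27)
Multiplying step by step:
  19 × 10 = 190 ≡ 1 (mod 27)
Result: 8^24 ≡ 1 (mod 27)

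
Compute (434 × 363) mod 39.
21

(434 × 363) = 157542
157542 mod 39 = 21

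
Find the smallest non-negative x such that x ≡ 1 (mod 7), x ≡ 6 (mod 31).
99

Using the Chinese Remainder Theorem:
M = product of moduli = 217
For equation 1: M_1 = 31, 31 ≡ 3 (mod 7), inverse of 31 mod 7 is 5 (check: 3 × 5 = 15 ≡ 1 (mod 7))
For equation 2: M_2 = 7, 7 ≡ 7 (mod 31), inverse of 7 mod 31 is 9 (check: 7 × 9 = 63 ≡ 1 (mod 31))
Combine: x ≡ Σ r_i×M_i×(M_i⁻¹ mod m_i) = 1×31×5 + 6×7×9 = 155 + 378 = 533
533 mod 217 = 99
x ≡ 99 (mod 217)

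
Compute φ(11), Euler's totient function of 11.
10

Prime factorization: 11 = 11
Using the formula φ(n) = n × Π(1 - 1/p) for each prime factor p:
φ(11) = 11 × (1 - 1/11)
φ(11) = 10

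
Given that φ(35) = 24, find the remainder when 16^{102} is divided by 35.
By Euler: 16^{24} ≡ 1 (mod 35) since gcd(16, 35) = 1. 102 = 4×24 + 6. So 16^{102} ≡ 16^{6} ≡ 1 (mod 35)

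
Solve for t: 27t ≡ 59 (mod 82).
69

Since gcd(27, 82) = 1 divides 59, a solution exists.
Multiply both sides by the inverse of 27 mod 82:
  27^(-1) mod 82 = 79
  x ≡ 79 × 59 ≡ 4661 ≡ 69 (mod 82)
Verification: 27 × 69 = 1863 = 22 × 82 + 59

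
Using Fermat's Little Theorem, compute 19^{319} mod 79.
11

By Fermat's Little Theorem, a^(p-1) ≡ 1 (mod p) for prime p and gcd(a, p) = 1
Here p = 79, so 19^78 ≡ 1 (mod 79)
We can reduce the exponent: 319 mod 78 = 7
So 19^319 ≡ 19^7 (mod 79)
Computing: 19^7 mod 79 = 11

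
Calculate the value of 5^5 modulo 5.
5 ≡ 0 (mod 5). 5 = 4 + 1 (binary 101). Repeated squaring mod 5: 0^1 ≡ 0; 0^2 ≡ 0² = 0 ≡ 0; 0^4 ≡ 0² = 0 ≡ 0. Multiply: 5^5 ≡ 0^4 × 0^1 ≡ 0 × 0 (mod 5): 0 × 0 = 0 ≡ 0. So 5^5 ≡ 0 (mod 5).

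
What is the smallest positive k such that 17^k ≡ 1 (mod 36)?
Powers of 17 mod 36: 17^1≡17, 17^2≡1. Order = 2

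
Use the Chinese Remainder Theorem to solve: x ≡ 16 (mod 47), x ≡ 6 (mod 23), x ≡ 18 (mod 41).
27652

Using the Chinese Remainder Theorem:
M = product of moduli = 44321
For equation 1: M_1 = 943, 943 ≡ 3 (mod 47), inverse of 943 mod 47 is 16 (check: 3 × 16 = 48 ≡ 1 (mod 47))
For equation 2: M_2 = 1927, 1927 ≡ 18 (mod 23), inverse of 1927 mod 23 is 9 (check: 18 × 9 = 162 ≡ 1 (mod 23))
For equation 3: M_3 = 1081, 1081 ≡ 15 (mod 41), inverse of 1081 mod 41 is 11 (check: 15 × 11 = 165 ≡ 1 (mod 41))
Combine: x ≡ Σ r_i×M_i×(M_i⁻¹ mod m_i) = 16×943×16 + 6×1927×9 + 18×1081×11 = 241408 + 104058 + 214038 = 559504
559504 mod 44321 = 27652
x ≡ 27652 (mod 44321)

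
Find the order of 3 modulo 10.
Powers of 3 mod 10: 3^1≡3, 3^2≡9, 3^3≡7, 3^4≡1. Order = 4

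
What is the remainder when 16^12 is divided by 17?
Using repeated squaring. 12 = 8 + 4 (binary 1100). Repeated squaring mod 17: 16^1 ≡ 16; 16^2 ≡ 16² = 256 ≡ 1; 16^4 ≡ 1² = 1 ≡ 1; 16^8 ≡ 1² = 1 ≡ 1. Multiply: 16^12 = 16^8 × 16^4 ≡ 1 × 1 (mod 17): 1 × 1 = 1 ≡ 1. So 16^12 ≡ 1 (mod 17).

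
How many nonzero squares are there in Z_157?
For prime 157, there are (p-1)/2 = (157-1)/2 = 78 quadratic residues (excluding 0).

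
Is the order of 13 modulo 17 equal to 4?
Yes, ord_17(13) = 4.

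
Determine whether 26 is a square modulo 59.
By Euler's criterion: 26^{29} ≡ 1 (mod 59). Since this equals 1, 26 is a QR.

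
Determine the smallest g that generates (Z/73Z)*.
5

A primitive root g modulo p has order p-1 = 72
Prime divisors of 72: [2, 3]
g is a primitive root iff g^(72/q) ≢ 1 (mod 73) for each prime divisor q
Testing small values:
  g = 2: 2^36 ≡ 1, 2^24 ≡ 64 (mod 73) → 2^36 ≡ 1, not primitive root
  g = 3: 3^36 ≡ 1, 3^24 ≡ 1 (mod 73) → 3^36 ≡ 1, not primitive root
  g = 4: 4^36 ≡ 1, 4^24 ≡ 8 (mod 73) → 4^36 ≡ 1, not primitive root
  g = 5: 5^36 ≡ 72, 5^24 ≡ 8 (mod 73) → none is 1, primitive root!
The smallest primitive root is 5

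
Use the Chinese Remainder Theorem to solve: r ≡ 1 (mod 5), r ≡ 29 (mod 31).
M = 5 × 31 = 155. M₁ = 31, y₁ ≡ 1 (mod 5). M₂ = 5, y₂ ≡ 25 (mod 31). r = 1×31×1 + 29×5×25 ≡ 91 (mod 155)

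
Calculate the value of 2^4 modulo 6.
4 = 4 (binary 100). Repeated squaring mod 6: 2^1 ≡ 2; 2^2 ≡ 2² = 4 ≡ 4; 2^4 ≡ 4² = 16 ≡ 4. So 2^4 ≡ 4 (mod 6).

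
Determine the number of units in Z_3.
2

Prime factorization: 3 = 3
Using the formula φ(n) = n × Π(1 - 1/p) for each prime factor p:
φ(3) = 3 × (1 - 1/3)
φ(3) = 2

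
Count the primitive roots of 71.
24

The number of primitive roots modulo p is φ(p-1) = φ(70)
φ(70) = 24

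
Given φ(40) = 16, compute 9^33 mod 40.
By Euler: 9^{16} ≡ 1 (mod 40) since gcd(9, 40) = 1. 33 = 2×16 + 1. So 9^{33} ≡ 9^{1} ≡ 9 (mod 40)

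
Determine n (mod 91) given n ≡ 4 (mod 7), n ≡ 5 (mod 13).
18

Using the Chinese Remainder Theorem:
M = product of moduli = 91
For equation 1: M_1 = 13, 13 ≡ 6 (mod 7), inverse of 13 mod 7 is 6 (check: 6 × 6 = 36 ≡ 1 (mod 7))
For equation 2: M_2 = 7, 7 ≡ 7 (mod 13), inverse of 7 mod 13 is 2 (check: 7 × 2 = 14 ≡ 1 (mod 13))
Combine: n ≡ Σ r_i×M_i×(M_i⁻¹ mod m_i) = 4×13×6 + 5×7×2 = 312 + 70 = 382
382 mod 91 = 18
n ≡ 18 (mod 91)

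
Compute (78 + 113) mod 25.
16

(78 + 113) = 191
191 mod 25 = 16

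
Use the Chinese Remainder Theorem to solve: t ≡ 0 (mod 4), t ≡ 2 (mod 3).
M = 4 × 3 = 12. M₁ = 3, y₁ ≡ 3 (mod 4). M₂ = 4, y₂ ≡ 1 (mod 3). t = 0×3×3 + 2×4×1 ≡ 8 (mod 12)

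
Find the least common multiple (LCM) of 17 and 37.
629

First find GCD(17, 37) using the Euclidean algorithm:
17 = 0 × 37 + 17
37 = 2 × 17 + 3
17 = 5 × 3 + 2
3 = 1 × 2 + 1
2 = 2 × 1 + 0
GCD(17, 37) = 1

LCM formula: LCM(a, b) = (a × b) / GCD(a, b)
LCM(17, 37) = (17 × 37) / 1
LCM(17, 37) = 629 / 1
LCM(17, 37) = 629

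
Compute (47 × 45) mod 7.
1

(47 × 45) = 2115
2115 mod 7 = 1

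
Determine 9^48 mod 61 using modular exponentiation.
Using repeated squaring. 48 = 32 + 16 (binary 110000). Repeated squaring mod 61: 9^1 ≡ 9; 9^2 ≡ 9² = 81 ≡ 20; 9^4 ≡ 20² = 400 ≡ 34; 9^8 ≡ 34² = 1156 ≡ 58; 9^16 ≡ 58² = 3364 ≡ 9; 9^32 ≡ 9² = 81 ≡ 20. Multiply: 9^48 = 9^32 × 9^16 ≡ 20 × 9 (mod 61): 20 × 9 = 180 ≡ 58. So 9^48 ≡ 58 (mod 61).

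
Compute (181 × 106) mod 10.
6

(181 × 106) = 19186
19186 mod 10 = 6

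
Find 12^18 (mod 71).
Using repeated squaring. 18 = 16 + 2 (binary 10010). Repeated squaring mod 71: 12^1 ≡ 12; 12^2 ≡ 12² = 144 ≡ 2; 12^4 ≡ 2² = 4 ≡ 4; 12^8 ≡ 4² = 16 ≡ 16; 12^16 ≡ 16² = 256 ≡ 43. Multiply: 12^18 = 12^16 × 12^2 ≡ 43 × 2 (mod 71): 43 × 2 = 86 ≡ 15. So 12^18 ≡ 15 (mod 71).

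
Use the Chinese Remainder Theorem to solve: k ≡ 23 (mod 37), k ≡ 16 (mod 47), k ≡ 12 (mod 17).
12048

Using the Chinese Remainder Theorem:
M = product of moduli = 29563
For equation 1: M_1 = 799, 799 ≡ 22 (mod 37), inverse of 799 mod 37 is 32 (check: 22 × 32 = 704 ≡ 1 (mod 37))
For equation 2: M_2 = 629, 629 ≡ 18 (mod 47), inverse of 629 mod 47 is 34 (check: 18 × 34 = 612 ≡ 1 (mod 47))
For equation 3: M_3 = 1739, 1739 ≡ 5 (mod 17), inverse of 1739 mod 17 is 7 (check: 5 × 7 = 35 ≡ 1 (mod 17))
Combine: k ≡ Σ r_i×M_i×(M_i⁻¹ mod m_i) = 23×799×32 + 16×629×34 + 12×1739×7 = 588064 + 342176 + 146076 = 1076316
1076316 mod 29563 = 12048
k ≡ 12048 (mod 29563)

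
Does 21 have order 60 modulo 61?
p - 1 = 60 has prime divisors 2, 3, 5. Check 21^(60/q) mod 61 for each: 21^(60/2) = 21^30 ≡ 60, 21^(60/3) = 21^20 ≡ 47, 21^(60/5) = 21^12 ≡ 1 (mod 61). Since 21^12 ≡ 1 (mod 61), the order of 21 divides 12 (in fact the order is 12) ≠ 60, so it is not a primitive root.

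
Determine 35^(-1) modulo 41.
35^(-1) ≡ 34 (mod 41). Verification: 35 × 34 = 1190 ≡ 1 (mod 41)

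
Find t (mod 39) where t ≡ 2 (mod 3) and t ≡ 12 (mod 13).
M = 3 × 13 = 39. M₁ = 13, y₁ ≡ 1 (mod 3). M₂ = 3, y₂ ≡ 9 (mod 13). t = 2×13×1 + 12×3×9 ≡ 38 (mod 39)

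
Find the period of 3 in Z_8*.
Powers of 3 mod 8: 3^1≡3, 3^2≡1. Order = 2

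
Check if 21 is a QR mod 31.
By Euler's criterion: 21^{15} ≡ 30 (mod 31). Since this equals -1 (≡ 30), 21 is not a QR.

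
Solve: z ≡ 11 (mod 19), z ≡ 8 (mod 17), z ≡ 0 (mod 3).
M = 19 × 17 × 3 = 969. M₁ = 51, y₁ ≡ 3 (mod 19). M₂ = 57, y₂ ≡ 3 (mod 17). M₃ = 323, y₃ ≡ 2 (mod 3). z = 11×51×3 + 8×57×3 + 0×323×2 ≡ 144 (mod 969)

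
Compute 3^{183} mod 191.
20

Using successive squaring:
Binary expansion of 183: 10110111
Powers of 3 mod 191 (each is the square of the previous):
  3^1 ≡ 3 (mod 191)
  3^2 ≡ 3² = 9 ≡ 9 (mod 191)
  3^4 ≡ 9² = 81 ≡ 81 (mod 191)
  3^8 ≡ 81² = 6561 ≡ 67 (mod 191)
  3^16 ≡ 67² = 4489 ≡ 96 (mod 191)
  3^32 ≡ 96² = 9216 ≡ 48 (mod 191)
  3^64 ≡ 48² = 2304 ≡ 12 (mod 191)
  3^128 ≡ 12² = 144 ≡ 144 (mod 191)
183 = 128 + 32 + 16 + 4 + 2 + 1, so 3^183 = 3^128 × 3^32 × 3^16 × 3^4 × 3^2 × 3^1 ≡ 144 × 48 × 96 × 81 × 9 × 3 (mod 191)
Multiplying step by step:
  144 × 48 = 6912 ≡ 36 (mod 191)
  36 × 96 = 3456 ≡ 18 (mod 191)
  18 × 81 = 1458 ≡ 121 (mod 191)
  121 × 9 = 1089 ≡ 134 (mod 191)
  134 × 3 = 402 ≡ 20 (mod 191)
Result: 3^183 ≡ 20 (mod 191)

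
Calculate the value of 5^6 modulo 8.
6 = 4 + 2 (binary 110). Repeated squaring mod 8: 5^1 ≡ 5; 5^2 ≡ 5² = 25 ≡ 1; 5^4 ≡ 1² = 1 ≡ 1. Multiply: 5^6 = 5^4 × 5^2 ≡ 1 × 1 (mod 8): 1 × 1 = 1 ≡ 1. So 5^6 ≡ 1 (mod 8).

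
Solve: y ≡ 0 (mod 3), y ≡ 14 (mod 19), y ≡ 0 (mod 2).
M = 3 × 19 × 2 = 114. M₁ = 38, y₁ ≡ 2 (mod 3). M₂ = 6, y₂ ≡ 16 (mod 19). M₃ = 57, y₃ ≡ 1 (mod 2). y = 0×38×2 + 14×6×16 + 0×57×1 ≡ 90 (mod 114)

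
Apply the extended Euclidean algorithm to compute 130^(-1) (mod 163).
Extended GCD: 130(79) + 163(-63) = 1. So 130^(-1) ≡ 79 ≡ 79 (mod 163). Verify: 130 × 79 = 10270 ≡ 1 (mod 163)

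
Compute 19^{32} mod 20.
1

Using successive squaring:
Binary expansion of 32: 100000
Powers of 19 mod 20 (each is the square of the previous):
  19^1 ≡ 19 (mod 20)
  19^2 ≡ 19² = 361 ≡ 1 (mod 20)
  19^4 ≡ 1² = 1 ≡ 1 (mod 20)
  19^8 ≡ 1² = 1 ≡ 1 (mod 20)
  19^16 ≡ 1² = 1 ≡ 1 (mod 20)
  19^32 ≡ 1² = 1 ≡ 1 (mod 20)
32 is a power of 2, so 19^32 is the last square: ≡ 1 (mod 20)
Result: 19^32 ≡ 1 (mod 20)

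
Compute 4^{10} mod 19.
4

Using successive squaring:
Binary expansion of 10: 1010
Powers of 4 mod 19 (each is the square of the previous):
  4^1 ≡ 4 (mod 19)
  4^2 ≡ 4² = 16 ≡ 16 (mod 19)
  4^4 ≡ 16² = 256 ≡ 9 (mod 19)
  4^8 ≡ 9² = 81 ≡ 5 (mod 19)
10 = 8 + 2, so 4^10 = 4^8 × 4^2 ≡ 5 × 16 (mod 19)
Multiplying step by step:
  5 × 16 = 80 ≡ 4 (mod 19)
Result: 4^10 ≡ 4 (mod 19)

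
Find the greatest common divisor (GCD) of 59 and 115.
1

Using the Euclidean algorithm:
59 = 0 × 115 + 59
115 = 1 × 59 + 56
59 = 1 × 56 + 3
56 = 18 × 3 + 2
3 = 1 × 2 + 1
2 = 2 × 1 + 0

GCD(59, 115) = 1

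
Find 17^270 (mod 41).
Using Fermat: 17^{40} ≡ 1 (mod 41). 270 ≡ 30 (mod 40). So 17^{270} ≡ 17^{30} ≡ 9 (mod 41)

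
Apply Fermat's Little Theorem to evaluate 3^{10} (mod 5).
4

By Fermat's Little Theorem, a^(p-1) ≡ 1 (mod p) for prime p and gcd(a, p) = 1
Here p = 5, so 3^4 ≡ 1 (mod 5)
We can reduce the exponent: 10 mod 4 = 2
So 3^10 ≡ 3^2 (mod 5)
Computing: 3^2 mod 5 = 4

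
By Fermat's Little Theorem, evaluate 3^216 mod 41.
By Fermat: 3^{40} ≡ 1 (mod 41). 216 ≡ 16 (mod 40). So 3^{216} ≡ 3^{16} ≡ 1 (mod 41)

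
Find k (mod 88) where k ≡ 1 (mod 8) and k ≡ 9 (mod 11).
M = 8 × 11 = 88. M₁ = 11, y₁ ≡ 3 (mod 8). M₂ = 8, y₂ ≡ 7 (mod 11). k = 1×11×3 + 9×8×7 ≡ 9 (mod 88)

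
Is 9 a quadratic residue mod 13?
By Euler's criterion: 9^{6} ≡ 1 (mod 13). Since this equals 1, 9 is a QR.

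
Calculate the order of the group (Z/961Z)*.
930

Prime factorization: 961 = 31^2
Using the formula φ(n) = n × Π(1 - 1/p) for each prime factor p:
φ(961) = 961 × (1 - 1/31)
φ(961) = 930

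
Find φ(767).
696

Prime factorization: 767 = 13 × 59
Using the formula φ(n) = n × Π(1 - 1/p) for each prime factor p:
φ(767) = 767 × (1 - 1/13) × (1 - 1/59)
φ(767) = 696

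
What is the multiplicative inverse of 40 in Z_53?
40^(-1) ≡ 4 (mod 53). Verification: 40 × 4 = 160 ≡ 1 (mod 53)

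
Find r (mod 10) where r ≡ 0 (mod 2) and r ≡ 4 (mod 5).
M = 2 × 5 = 10. M₁ = 5, y₁ ≡ 1 (mod 2). M₂ = 2, y₂ ≡ 3 (mod 5). r = 0×5×1 + 4×2×3 ≡ 4 (mod 10)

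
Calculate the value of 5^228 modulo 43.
Using Fermat: 5^{42} ≡ 1 (mod 43). 228 ≡ 18 (mod 42). So 5^{228} ≡ 5^{18} ≡ 11 (mod 43)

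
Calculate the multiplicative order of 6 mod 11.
Powers of 6 mod 11: 6^1≡6, 6^2≡3, 6^3≡7, 6^4≡9, 6^5≡10, 6^6≡5, 6^7≡8, 6^8≡4, 6^9≡2, 6^10≡1. Order = 10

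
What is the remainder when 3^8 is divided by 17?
8 = 8 (binary 1000). Repeated squaring mod 17: 3^1 ≡ 3; 3^2 ≡ 3² = 9 ≡ 9; 3^4 ≡ 9² = 81 ≡ 13; 3^8 ≡ 13² = 169 ≡ 16. So 3^8 ≡ 16 (mod 17).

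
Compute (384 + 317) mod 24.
5

(384 + 317) = 701
701 mod 24 = 5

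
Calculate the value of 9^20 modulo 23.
Using repeated squaring. 20 = 16 + 4 (binary 10100). Repeated squaring mod 23: 9^1 ≡ 9; 9^2 ≡ 9² = 81 ≡ 12; 9^4 ≡ 12² = 144 ≡ 6; 9^8 ≡ 6² = 36 ≡ 13; 9^16 ≡ 13² = 169 ≡ 8. Multiply: 9^20 = 9^16 × 9^4 ≡ 8 × 6 (mod 23): 8 × 6 = 48 ≡ 2. So 9^20 ≡ 2 (mod 23).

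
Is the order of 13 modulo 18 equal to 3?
Yes, ord_18(13) = 3.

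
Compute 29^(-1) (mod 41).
29^(-1) ≡ 17 (mod 41). Verification: 29 × 17 = 493 ≡ 1 (mod 41)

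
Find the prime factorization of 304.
2^4 × 19

Divide by primes starting from smallest:
304 ÷ 2 = 152
152 ÷ 2 = 76
76 ÷ 2 = 38
38 ÷ 2 = 19
19 ÷ 19 = 1

304 = 2^4 × 19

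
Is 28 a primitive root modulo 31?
p - 1 = 30 has prime divisors 2, 3, 5. Check 28^(30/q) mod 31 for each: 28^(30/2) = 28^15 ≡ 1, 28^(30/3) = 28^10 ≡ 25, 28^(30/5) = 28^6 ≡ 16 (mod 31). Since 28^15 ≡ 1 (mod 31), the order of 28 divides 15 (in fact the order is 15) ≠ 30, so it is not a primitive root.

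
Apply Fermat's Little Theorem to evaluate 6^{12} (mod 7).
1

By Fermat's Little Theorem, a^(p-1) ≡ 1 (mod p) for prime p and gcd(a, p) = 1
Here p = 7, so 6^6 ≡ 1 (mod 7)
We can reduce the exponent: 12 mod 6 = 0
So 6^12 ≡ 6^0 (mod 7)
Computing: 6^0 mod 7 = 1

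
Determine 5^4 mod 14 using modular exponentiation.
4 = 4 (binary 100). Repeated squaring mod 14: 5^1 ≡ 5; 5^2 ≡ 5² = 25 ≡ 11; 5^4 ≡ 11² = 121 ≡ 9. So 5^4 ≡ 9 (mod 14).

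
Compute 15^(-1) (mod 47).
22

Using Extended Euclidean Algorithm:
gcd(15, 47) = 1
Bezout coefficients: 15 × 22 + 47 × -7 = 1
So 15 × 22 ≡ 1 (mod 47)
The inverse is 22 mod 47 = 22
Verification: 15 × 22 = 330 = 7 × 47 + 1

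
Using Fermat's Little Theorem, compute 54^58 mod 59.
By Fermat's Little Theorem, 54^{58} ≡ 1 (mod 59) since 59 is prime and gcd(54, 59) = 1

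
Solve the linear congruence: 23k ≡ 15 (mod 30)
15

Since gcd(23, 30) = 1 divides 15, a solution exists.
Multiply both sides by the inverse of 23 mod 30:
  23^(-1) mod 30 = 17
  x ≡ 17 × 15 ≡ 255 ≡ 15 (mod 30)
Verification: 23 × 15 = 345 = 11 × 30 + 15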